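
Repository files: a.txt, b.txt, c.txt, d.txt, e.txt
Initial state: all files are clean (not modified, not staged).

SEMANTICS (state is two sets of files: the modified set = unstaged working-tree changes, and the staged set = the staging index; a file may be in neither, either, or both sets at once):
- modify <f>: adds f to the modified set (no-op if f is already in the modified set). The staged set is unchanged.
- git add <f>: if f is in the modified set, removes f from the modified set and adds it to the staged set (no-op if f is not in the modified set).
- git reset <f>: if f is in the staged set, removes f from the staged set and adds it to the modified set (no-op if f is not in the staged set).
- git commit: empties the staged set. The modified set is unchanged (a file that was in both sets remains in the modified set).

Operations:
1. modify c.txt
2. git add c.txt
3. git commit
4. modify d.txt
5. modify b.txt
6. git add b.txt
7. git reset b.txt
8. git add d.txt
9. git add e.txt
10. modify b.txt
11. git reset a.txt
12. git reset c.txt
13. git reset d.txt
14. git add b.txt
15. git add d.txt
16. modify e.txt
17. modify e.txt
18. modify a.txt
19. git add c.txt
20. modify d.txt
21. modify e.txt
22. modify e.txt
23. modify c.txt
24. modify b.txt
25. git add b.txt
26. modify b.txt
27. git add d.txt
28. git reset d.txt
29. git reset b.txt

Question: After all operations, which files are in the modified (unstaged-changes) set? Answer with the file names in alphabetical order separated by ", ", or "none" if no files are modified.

After op 1 (modify c.txt): modified={c.txt} staged={none}
After op 2 (git add c.txt): modified={none} staged={c.txt}
After op 3 (git commit): modified={none} staged={none}
After op 4 (modify d.txt): modified={d.txt} staged={none}
After op 5 (modify b.txt): modified={b.txt, d.txt} staged={none}
After op 6 (git add b.txt): modified={d.txt} staged={b.txt}
After op 7 (git reset b.txt): modified={b.txt, d.txt} staged={none}
After op 8 (git add d.txt): modified={b.txt} staged={d.txt}
After op 9 (git add e.txt): modified={b.txt} staged={d.txt}
After op 10 (modify b.txt): modified={b.txt} staged={d.txt}
After op 11 (git reset a.txt): modified={b.txt} staged={d.txt}
After op 12 (git reset c.txt): modified={b.txt} staged={d.txt}
After op 13 (git reset d.txt): modified={b.txt, d.txt} staged={none}
After op 14 (git add b.txt): modified={d.txt} staged={b.txt}
After op 15 (git add d.txt): modified={none} staged={b.txt, d.txt}
After op 16 (modify e.txt): modified={e.txt} staged={b.txt, d.txt}
After op 17 (modify e.txt): modified={e.txt} staged={b.txt, d.txt}
After op 18 (modify a.txt): modified={a.txt, e.txt} staged={b.txt, d.txt}
After op 19 (git add c.txt): modified={a.txt, e.txt} staged={b.txt, d.txt}
After op 20 (modify d.txt): modified={a.txt, d.txt, e.txt} staged={b.txt, d.txt}
After op 21 (modify e.txt): modified={a.txt, d.txt, e.txt} staged={b.txt, d.txt}
After op 22 (modify e.txt): modified={a.txt, d.txt, e.txt} staged={b.txt, d.txt}
After op 23 (modify c.txt): modified={a.txt, c.txt, d.txt, e.txt} staged={b.txt, d.txt}
After op 24 (modify b.txt): modified={a.txt, b.txt, c.txt, d.txt, e.txt} staged={b.txt, d.txt}
After op 25 (git add b.txt): modified={a.txt, c.txt, d.txt, e.txt} staged={b.txt, d.txt}
After op 26 (modify b.txt): modified={a.txt, b.txt, c.txt, d.txt, e.txt} staged={b.txt, d.txt}
After op 27 (git add d.txt): modified={a.txt, b.txt, c.txt, e.txt} staged={b.txt, d.txt}
After op 28 (git reset d.txt): modified={a.txt, b.txt, c.txt, d.txt, e.txt} staged={b.txt}
After op 29 (git reset b.txt): modified={a.txt, b.txt, c.txt, d.txt, e.txt} staged={none}

Answer: a.txt, b.txt, c.txt, d.txt, e.txt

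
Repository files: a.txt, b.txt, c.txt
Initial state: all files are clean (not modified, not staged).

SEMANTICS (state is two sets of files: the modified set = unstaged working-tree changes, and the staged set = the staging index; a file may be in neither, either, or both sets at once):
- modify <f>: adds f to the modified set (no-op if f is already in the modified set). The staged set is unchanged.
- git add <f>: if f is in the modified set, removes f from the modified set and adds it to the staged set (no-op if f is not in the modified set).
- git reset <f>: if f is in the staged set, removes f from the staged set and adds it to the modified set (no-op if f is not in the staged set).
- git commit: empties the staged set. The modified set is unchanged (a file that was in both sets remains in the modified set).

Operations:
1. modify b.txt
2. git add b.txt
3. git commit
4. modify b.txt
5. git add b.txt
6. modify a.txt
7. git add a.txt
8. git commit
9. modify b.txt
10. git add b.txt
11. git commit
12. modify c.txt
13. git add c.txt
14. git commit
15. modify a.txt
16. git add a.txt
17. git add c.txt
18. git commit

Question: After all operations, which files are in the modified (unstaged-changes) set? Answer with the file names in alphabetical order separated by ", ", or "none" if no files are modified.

Answer: none

Derivation:
After op 1 (modify b.txt): modified={b.txt} staged={none}
After op 2 (git add b.txt): modified={none} staged={b.txt}
After op 3 (git commit): modified={none} staged={none}
After op 4 (modify b.txt): modified={b.txt} staged={none}
After op 5 (git add b.txt): modified={none} staged={b.txt}
After op 6 (modify a.txt): modified={a.txt} staged={b.txt}
After op 7 (git add a.txt): modified={none} staged={a.txt, b.txt}
After op 8 (git commit): modified={none} staged={none}
After op 9 (modify b.txt): modified={b.txt} staged={none}
After op 10 (git add b.txt): modified={none} staged={b.txt}
After op 11 (git commit): modified={none} staged={none}
After op 12 (modify c.txt): modified={c.txt} staged={none}
After op 13 (git add c.txt): modified={none} staged={c.txt}
After op 14 (git commit): modified={none} staged={none}
After op 15 (modify a.txt): modified={a.txt} staged={none}
After op 16 (git add a.txt): modified={none} staged={a.txt}
After op 17 (git add c.txt): modified={none} staged={a.txt}
After op 18 (git commit): modified={none} staged={none}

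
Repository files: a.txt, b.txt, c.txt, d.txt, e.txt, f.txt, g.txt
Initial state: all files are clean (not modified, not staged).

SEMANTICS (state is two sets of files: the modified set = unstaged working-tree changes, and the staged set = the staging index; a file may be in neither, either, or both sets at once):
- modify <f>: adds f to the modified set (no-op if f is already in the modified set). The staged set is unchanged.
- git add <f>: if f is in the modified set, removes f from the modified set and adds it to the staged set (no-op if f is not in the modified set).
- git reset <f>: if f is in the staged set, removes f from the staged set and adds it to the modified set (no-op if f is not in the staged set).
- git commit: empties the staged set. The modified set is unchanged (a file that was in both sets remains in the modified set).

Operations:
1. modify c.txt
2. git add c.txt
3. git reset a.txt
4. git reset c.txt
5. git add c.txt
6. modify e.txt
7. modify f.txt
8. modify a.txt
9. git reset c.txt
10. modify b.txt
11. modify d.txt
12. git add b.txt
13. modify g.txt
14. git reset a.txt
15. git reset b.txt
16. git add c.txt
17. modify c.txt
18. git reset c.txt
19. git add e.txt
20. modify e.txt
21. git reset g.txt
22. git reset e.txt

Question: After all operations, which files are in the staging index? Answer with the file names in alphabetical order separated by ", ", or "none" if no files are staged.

Answer: none

Derivation:
After op 1 (modify c.txt): modified={c.txt} staged={none}
After op 2 (git add c.txt): modified={none} staged={c.txt}
After op 3 (git reset a.txt): modified={none} staged={c.txt}
After op 4 (git reset c.txt): modified={c.txt} staged={none}
After op 5 (git add c.txt): modified={none} staged={c.txt}
After op 6 (modify e.txt): modified={e.txt} staged={c.txt}
After op 7 (modify f.txt): modified={e.txt, f.txt} staged={c.txt}
After op 8 (modify a.txt): modified={a.txt, e.txt, f.txt} staged={c.txt}
After op 9 (git reset c.txt): modified={a.txt, c.txt, e.txt, f.txt} staged={none}
After op 10 (modify b.txt): modified={a.txt, b.txt, c.txt, e.txt, f.txt} staged={none}
After op 11 (modify d.txt): modified={a.txt, b.txt, c.txt, d.txt, e.txt, f.txt} staged={none}
After op 12 (git add b.txt): modified={a.txt, c.txt, d.txt, e.txt, f.txt} staged={b.txt}
After op 13 (modify g.txt): modified={a.txt, c.txt, d.txt, e.txt, f.txt, g.txt} staged={b.txt}
After op 14 (git reset a.txt): modified={a.txt, c.txt, d.txt, e.txt, f.txt, g.txt} staged={b.txt}
After op 15 (git reset b.txt): modified={a.txt, b.txt, c.txt, d.txt, e.txt, f.txt, g.txt} staged={none}
After op 16 (git add c.txt): modified={a.txt, b.txt, d.txt, e.txt, f.txt, g.txt} staged={c.txt}
After op 17 (modify c.txt): modified={a.txt, b.txt, c.txt, d.txt, e.txt, f.txt, g.txt} staged={c.txt}
After op 18 (git reset c.txt): modified={a.txt, b.txt, c.txt, d.txt, e.txt, f.txt, g.txt} staged={none}
After op 19 (git add e.txt): modified={a.txt, b.txt, c.txt, d.txt, f.txt, g.txt} staged={e.txt}
After op 20 (modify e.txt): modified={a.txt, b.txt, c.txt, d.txt, e.txt, f.txt, g.txt} staged={e.txt}
After op 21 (git reset g.txt): modified={a.txt, b.txt, c.txt, d.txt, e.txt, f.txt, g.txt} staged={e.txt}
After op 22 (git reset e.txt): modified={a.txt, b.txt, c.txt, d.txt, e.txt, f.txt, g.txt} staged={none}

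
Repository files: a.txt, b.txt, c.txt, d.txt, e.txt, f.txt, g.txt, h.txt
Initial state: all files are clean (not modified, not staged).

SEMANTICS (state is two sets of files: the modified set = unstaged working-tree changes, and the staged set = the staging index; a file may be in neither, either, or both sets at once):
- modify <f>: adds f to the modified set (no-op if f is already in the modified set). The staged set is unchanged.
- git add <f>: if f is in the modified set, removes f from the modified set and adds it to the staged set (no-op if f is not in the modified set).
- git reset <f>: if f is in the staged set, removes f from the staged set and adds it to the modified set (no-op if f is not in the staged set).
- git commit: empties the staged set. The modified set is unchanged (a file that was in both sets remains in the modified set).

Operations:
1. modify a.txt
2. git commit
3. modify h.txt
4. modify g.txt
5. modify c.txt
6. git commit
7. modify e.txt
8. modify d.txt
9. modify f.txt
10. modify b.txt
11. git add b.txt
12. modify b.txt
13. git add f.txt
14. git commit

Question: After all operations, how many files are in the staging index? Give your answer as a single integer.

After op 1 (modify a.txt): modified={a.txt} staged={none}
After op 2 (git commit): modified={a.txt} staged={none}
After op 3 (modify h.txt): modified={a.txt, h.txt} staged={none}
After op 4 (modify g.txt): modified={a.txt, g.txt, h.txt} staged={none}
After op 5 (modify c.txt): modified={a.txt, c.txt, g.txt, h.txt} staged={none}
After op 6 (git commit): modified={a.txt, c.txt, g.txt, h.txt} staged={none}
After op 7 (modify e.txt): modified={a.txt, c.txt, e.txt, g.txt, h.txt} staged={none}
After op 8 (modify d.txt): modified={a.txt, c.txt, d.txt, e.txt, g.txt, h.txt} staged={none}
After op 9 (modify f.txt): modified={a.txt, c.txt, d.txt, e.txt, f.txt, g.txt, h.txt} staged={none}
After op 10 (modify b.txt): modified={a.txt, b.txt, c.txt, d.txt, e.txt, f.txt, g.txt, h.txt} staged={none}
After op 11 (git add b.txt): modified={a.txt, c.txt, d.txt, e.txt, f.txt, g.txt, h.txt} staged={b.txt}
After op 12 (modify b.txt): modified={a.txt, b.txt, c.txt, d.txt, e.txt, f.txt, g.txt, h.txt} staged={b.txt}
After op 13 (git add f.txt): modified={a.txt, b.txt, c.txt, d.txt, e.txt, g.txt, h.txt} staged={b.txt, f.txt}
After op 14 (git commit): modified={a.txt, b.txt, c.txt, d.txt, e.txt, g.txt, h.txt} staged={none}
Final staged set: {none} -> count=0

Answer: 0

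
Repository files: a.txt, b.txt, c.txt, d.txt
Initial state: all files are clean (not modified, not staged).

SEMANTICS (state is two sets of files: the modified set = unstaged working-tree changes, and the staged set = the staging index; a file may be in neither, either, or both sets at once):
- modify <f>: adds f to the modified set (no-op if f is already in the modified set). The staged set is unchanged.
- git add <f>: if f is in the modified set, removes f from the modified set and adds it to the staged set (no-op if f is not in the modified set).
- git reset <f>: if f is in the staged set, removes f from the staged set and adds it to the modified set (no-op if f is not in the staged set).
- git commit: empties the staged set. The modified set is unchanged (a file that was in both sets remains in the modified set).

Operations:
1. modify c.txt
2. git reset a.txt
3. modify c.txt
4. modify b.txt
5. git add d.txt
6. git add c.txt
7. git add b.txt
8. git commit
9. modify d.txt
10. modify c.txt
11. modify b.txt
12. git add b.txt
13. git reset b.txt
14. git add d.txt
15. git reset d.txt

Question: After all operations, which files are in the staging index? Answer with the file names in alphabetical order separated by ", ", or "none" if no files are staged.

After op 1 (modify c.txt): modified={c.txt} staged={none}
After op 2 (git reset a.txt): modified={c.txt} staged={none}
After op 3 (modify c.txt): modified={c.txt} staged={none}
After op 4 (modify b.txt): modified={b.txt, c.txt} staged={none}
After op 5 (git add d.txt): modified={b.txt, c.txt} staged={none}
After op 6 (git add c.txt): modified={b.txt} staged={c.txt}
After op 7 (git add b.txt): modified={none} staged={b.txt, c.txt}
After op 8 (git commit): modified={none} staged={none}
After op 9 (modify d.txt): modified={d.txt} staged={none}
After op 10 (modify c.txt): modified={c.txt, d.txt} staged={none}
After op 11 (modify b.txt): modified={b.txt, c.txt, d.txt} staged={none}
After op 12 (git add b.txt): modified={c.txt, d.txt} staged={b.txt}
After op 13 (git reset b.txt): modified={b.txt, c.txt, d.txt} staged={none}
After op 14 (git add d.txt): modified={b.txt, c.txt} staged={d.txt}
After op 15 (git reset d.txt): modified={b.txt, c.txt, d.txt} staged={none}

Answer: none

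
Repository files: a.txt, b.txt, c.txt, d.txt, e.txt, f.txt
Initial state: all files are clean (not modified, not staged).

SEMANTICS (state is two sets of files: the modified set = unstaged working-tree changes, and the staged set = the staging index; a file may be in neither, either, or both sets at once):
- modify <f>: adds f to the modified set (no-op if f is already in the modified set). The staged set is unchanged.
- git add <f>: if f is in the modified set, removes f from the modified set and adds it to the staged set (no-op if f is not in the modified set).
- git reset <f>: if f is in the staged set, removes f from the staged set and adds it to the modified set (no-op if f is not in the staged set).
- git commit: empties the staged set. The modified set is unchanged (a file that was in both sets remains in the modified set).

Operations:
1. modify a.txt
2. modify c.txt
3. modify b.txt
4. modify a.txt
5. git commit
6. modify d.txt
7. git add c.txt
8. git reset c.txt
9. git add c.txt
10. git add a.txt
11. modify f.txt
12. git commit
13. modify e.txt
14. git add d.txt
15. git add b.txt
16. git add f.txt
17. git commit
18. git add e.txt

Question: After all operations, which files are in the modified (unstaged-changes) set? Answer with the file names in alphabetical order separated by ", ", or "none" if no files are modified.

Answer: none

Derivation:
After op 1 (modify a.txt): modified={a.txt} staged={none}
After op 2 (modify c.txt): modified={a.txt, c.txt} staged={none}
After op 3 (modify b.txt): modified={a.txt, b.txt, c.txt} staged={none}
After op 4 (modify a.txt): modified={a.txt, b.txt, c.txt} staged={none}
After op 5 (git commit): modified={a.txt, b.txt, c.txt} staged={none}
After op 6 (modify d.txt): modified={a.txt, b.txt, c.txt, d.txt} staged={none}
After op 7 (git add c.txt): modified={a.txt, b.txt, d.txt} staged={c.txt}
After op 8 (git reset c.txt): modified={a.txt, b.txt, c.txt, d.txt} staged={none}
After op 9 (git add c.txt): modified={a.txt, b.txt, d.txt} staged={c.txt}
After op 10 (git add a.txt): modified={b.txt, d.txt} staged={a.txt, c.txt}
After op 11 (modify f.txt): modified={b.txt, d.txt, f.txt} staged={a.txt, c.txt}
After op 12 (git commit): modified={b.txt, d.txt, f.txt} staged={none}
After op 13 (modify e.txt): modified={b.txt, d.txt, e.txt, f.txt} staged={none}
After op 14 (git add d.txt): modified={b.txt, e.txt, f.txt} staged={d.txt}
After op 15 (git add b.txt): modified={e.txt, f.txt} staged={b.txt, d.txt}
After op 16 (git add f.txt): modified={e.txt} staged={b.txt, d.txt, f.txt}
After op 17 (git commit): modified={e.txt} staged={none}
After op 18 (git add e.txt): modified={none} staged={e.txt}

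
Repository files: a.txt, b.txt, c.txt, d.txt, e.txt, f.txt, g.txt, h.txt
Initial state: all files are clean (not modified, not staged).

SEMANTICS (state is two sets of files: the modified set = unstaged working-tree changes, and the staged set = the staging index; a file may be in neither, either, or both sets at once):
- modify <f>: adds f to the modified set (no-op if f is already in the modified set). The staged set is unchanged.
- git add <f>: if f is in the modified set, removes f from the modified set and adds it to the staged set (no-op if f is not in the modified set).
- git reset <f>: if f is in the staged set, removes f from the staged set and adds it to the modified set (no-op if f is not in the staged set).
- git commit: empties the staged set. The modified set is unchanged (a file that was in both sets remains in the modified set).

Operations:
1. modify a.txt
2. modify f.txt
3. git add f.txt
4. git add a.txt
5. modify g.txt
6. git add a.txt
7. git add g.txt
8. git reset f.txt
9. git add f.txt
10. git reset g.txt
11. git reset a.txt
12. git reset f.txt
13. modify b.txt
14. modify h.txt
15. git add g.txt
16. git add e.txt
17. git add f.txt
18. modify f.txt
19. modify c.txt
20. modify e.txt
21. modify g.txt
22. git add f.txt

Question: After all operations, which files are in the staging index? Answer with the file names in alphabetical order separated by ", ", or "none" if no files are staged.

Answer: f.txt, g.txt

Derivation:
After op 1 (modify a.txt): modified={a.txt} staged={none}
After op 2 (modify f.txt): modified={a.txt, f.txt} staged={none}
After op 3 (git add f.txt): modified={a.txt} staged={f.txt}
After op 4 (git add a.txt): modified={none} staged={a.txt, f.txt}
After op 5 (modify g.txt): modified={g.txt} staged={a.txt, f.txt}
After op 6 (git add a.txt): modified={g.txt} staged={a.txt, f.txt}
After op 7 (git add g.txt): modified={none} staged={a.txt, f.txt, g.txt}
After op 8 (git reset f.txt): modified={f.txt} staged={a.txt, g.txt}
After op 9 (git add f.txt): modified={none} staged={a.txt, f.txt, g.txt}
After op 10 (git reset g.txt): modified={g.txt} staged={a.txt, f.txt}
After op 11 (git reset a.txt): modified={a.txt, g.txt} staged={f.txt}
After op 12 (git reset f.txt): modified={a.txt, f.txt, g.txt} staged={none}
After op 13 (modify b.txt): modified={a.txt, b.txt, f.txt, g.txt} staged={none}
After op 14 (modify h.txt): modified={a.txt, b.txt, f.txt, g.txt, h.txt} staged={none}
After op 15 (git add g.txt): modified={a.txt, b.txt, f.txt, h.txt} staged={g.txt}
After op 16 (git add e.txt): modified={a.txt, b.txt, f.txt, h.txt} staged={g.txt}
After op 17 (git add f.txt): modified={a.txt, b.txt, h.txt} staged={f.txt, g.txt}
After op 18 (modify f.txt): modified={a.txt, b.txt, f.txt, h.txt} staged={f.txt, g.txt}
After op 19 (modify c.txt): modified={a.txt, b.txt, c.txt, f.txt, h.txt} staged={f.txt, g.txt}
After op 20 (modify e.txt): modified={a.txt, b.txt, c.txt, e.txt, f.txt, h.txt} staged={f.txt, g.txt}
After op 21 (modify g.txt): modified={a.txt, b.txt, c.txt, e.txt, f.txt, g.txt, h.txt} staged={f.txt, g.txt}
After op 22 (git add f.txt): modified={a.txt, b.txt, c.txt, e.txt, g.txt, h.txt} staged={f.txt, g.txt}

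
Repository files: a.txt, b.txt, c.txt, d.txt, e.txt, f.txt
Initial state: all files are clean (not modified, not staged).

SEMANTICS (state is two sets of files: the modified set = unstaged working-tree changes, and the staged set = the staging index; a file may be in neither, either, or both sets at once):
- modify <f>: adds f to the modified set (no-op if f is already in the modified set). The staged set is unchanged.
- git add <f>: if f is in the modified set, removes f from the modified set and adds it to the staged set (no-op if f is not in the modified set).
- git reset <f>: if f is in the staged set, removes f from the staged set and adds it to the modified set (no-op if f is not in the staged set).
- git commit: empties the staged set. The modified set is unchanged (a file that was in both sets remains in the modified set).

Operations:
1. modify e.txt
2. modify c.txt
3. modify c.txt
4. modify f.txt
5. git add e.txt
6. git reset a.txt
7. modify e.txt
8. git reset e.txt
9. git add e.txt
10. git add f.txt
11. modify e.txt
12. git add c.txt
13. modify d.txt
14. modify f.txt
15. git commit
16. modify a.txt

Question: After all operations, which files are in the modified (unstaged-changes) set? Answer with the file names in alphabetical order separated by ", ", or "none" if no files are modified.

Answer: a.txt, d.txt, e.txt, f.txt

Derivation:
After op 1 (modify e.txt): modified={e.txt} staged={none}
After op 2 (modify c.txt): modified={c.txt, e.txt} staged={none}
After op 3 (modify c.txt): modified={c.txt, e.txt} staged={none}
After op 4 (modify f.txt): modified={c.txt, e.txt, f.txt} staged={none}
After op 5 (git add e.txt): modified={c.txt, f.txt} staged={e.txt}
After op 6 (git reset a.txt): modified={c.txt, f.txt} staged={e.txt}
After op 7 (modify e.txt): modified={c.txt, e.txt, f.txt} staged={e.txt}
After op 8 (git reset e.txt): modified={c.txt, e.txt, f.txt} staged={none}
After op 9 (git add e.txt): modified={c.txt, f.txt} staged={e.txt}
After op 10 (git add f.txt): modified={c.txt} staged={e.txt, f.txt}
After op 11 (modify e.txt): modified={c.txt, e.txt} staged={e.txt, f.txt}
After op 12 (git add c.txt): modified={e.txt} staged={c.txt, e.txt, f.txt}
After op 13 (modify d.txt): modified={d.txt, e.txt} staged={c.txt, e.txt, f.txt}
After op 14 (modify f.txt): modified={d.txt, e.txt, f.txt} staged={c.txt, e.txt, f.txt}
After op 15 (git commit): modified={d.txt, e.txt, f.txt} staged={none}
After op 16 (modify a.txt): modified={a.txt, d.txt, e.txt, f.txt} staged={none}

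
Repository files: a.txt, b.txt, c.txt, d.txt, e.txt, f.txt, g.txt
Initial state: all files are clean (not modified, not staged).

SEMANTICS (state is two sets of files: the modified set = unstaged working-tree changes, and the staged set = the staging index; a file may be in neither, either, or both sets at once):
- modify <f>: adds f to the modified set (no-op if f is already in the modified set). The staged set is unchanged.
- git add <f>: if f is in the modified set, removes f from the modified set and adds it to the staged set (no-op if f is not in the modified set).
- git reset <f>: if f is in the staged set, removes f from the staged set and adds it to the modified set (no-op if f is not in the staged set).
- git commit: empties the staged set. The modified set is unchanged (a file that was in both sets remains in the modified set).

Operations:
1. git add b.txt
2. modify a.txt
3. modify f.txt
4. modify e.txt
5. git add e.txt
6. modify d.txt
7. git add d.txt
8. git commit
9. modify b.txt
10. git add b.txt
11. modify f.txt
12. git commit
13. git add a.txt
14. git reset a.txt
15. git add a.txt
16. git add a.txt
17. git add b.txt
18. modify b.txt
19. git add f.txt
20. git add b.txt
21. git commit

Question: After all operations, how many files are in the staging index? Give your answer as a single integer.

Answer: 0

Derivation:
After op 1 (git add b.txt): modified={none} staged={none}
After op 2 (modify a.txt): modified={a.txt} staged={none}
After op 3 (modify f.txt): modified={a.txt, f.txt} staged={none}
After op 4 (modify e.txt): modified={a.txt, e.txt, f.txt} staged={none}
After op 5 (git add e.txt): modified={a.txt, f.txt} staged={e.txt}
After op 6 (modify d.txt): modified={a.txt, d.txt, f.txt} staged={e.txt}
After op 7 (git add d.txt): modified={a.txt, f.txt} staged={d.txt, e.txt}
After op 8 (git commit): modified={a.txt, f.txt} staged={none}
After op 9 (modify b.txt): modified={a.txt, b.txt, f.txt} staged={none}
After op 10 (git add b.txt): modified={a.txt, f.txt} staged={b.txt}
After op 11 (modify f.txt): modified={a.txt, f.txt} staged={b.txt}
After op 12 (git commit): modified={a.txt, f.txt} staged={none}
After op 13 (git add a.txt): modified={f.txt} staged={a.txt}
After op 14 (git reset a.txt): modified={a.txt, f.txt} staged={none}
After op 15 (git add a.txt): modified={f.txt} staged={a.txt}
After op 16 (git add a.txt): modified={f.txt} staged={a.txt}
After op 17 (git add b.txt): modified={f.txt} staged={a.txt}
After op 18 (modify b.txt): modified={b.txt, f.txt} staged={a.txt}
After op 19 (git add f.txt): modified={b.txt} staged={a.txt, f.txt}
After op 20 (git add b.txt): modified={none} staged={a.txt, b.txt, f.txt}
After op 21 (git commit): modified={none} staged={none}
Final staged set: {none} -> count=0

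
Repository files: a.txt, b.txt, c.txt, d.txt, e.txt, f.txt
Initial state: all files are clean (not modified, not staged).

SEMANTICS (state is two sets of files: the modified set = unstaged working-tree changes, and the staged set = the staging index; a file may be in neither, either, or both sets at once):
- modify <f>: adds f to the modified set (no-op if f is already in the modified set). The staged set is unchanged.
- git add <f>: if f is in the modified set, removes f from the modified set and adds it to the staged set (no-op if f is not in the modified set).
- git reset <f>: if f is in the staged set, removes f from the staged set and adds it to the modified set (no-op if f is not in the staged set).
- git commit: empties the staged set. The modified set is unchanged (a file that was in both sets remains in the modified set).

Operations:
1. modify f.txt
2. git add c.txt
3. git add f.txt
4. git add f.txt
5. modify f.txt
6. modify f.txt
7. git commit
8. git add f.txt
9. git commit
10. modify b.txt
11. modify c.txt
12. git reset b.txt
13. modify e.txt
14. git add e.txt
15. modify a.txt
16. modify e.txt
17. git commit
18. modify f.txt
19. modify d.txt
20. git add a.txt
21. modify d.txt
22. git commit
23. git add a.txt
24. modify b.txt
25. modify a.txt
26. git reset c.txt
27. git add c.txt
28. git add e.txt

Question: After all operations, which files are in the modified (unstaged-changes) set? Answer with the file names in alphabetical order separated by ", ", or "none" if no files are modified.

Answer: a.txt, b.txt, d.txt, f.txt

Derivation:
After op 1 (modify f.txt): modified={f.txt} staged={none}
After op 2 (git add c.txt): modified={f.txt} staged={none}
After op 3 (git add f.txt): modified={none} staged={f.txt}
After op 4 (git add f.txt): modified={none} staged={f.txt}
After op 5 (modify f.txt): modified={f.txt} staged={f.txt}
After op 6 (modify f.txt): modified={f.txt} staged={f.txt}
After op 7 (git commit): modified={f.txt} staged={none}
After op 8 (git add f.txt): modified={none} staged={f.txt}
After op 9 (git commit): modified={none} staged={none}
After op 10 (modify b.txt): modified={b.txt} staged={none}
After op 11 (modify c.txt): modified={b.txt, c.txt} staged={none}
After op 12 (git reset b.txt): modified={b.txt, c.txt} staged={none}
After op 13 (modify e.txt): modified={b.txt, c.txt, e.txt} staged={none}
After op 14 (git add e.txt): modified={b.txt, c.txt} staged={e.txt}
After op 15 (modify a.txt): modified={a.txt, b.txt, c.txt} staged={e.txt}
After op 16 (modify e.txt): modified={a.txt, b.txt, c.txt, e.txt} staged={e.txt}
After op 17 (git commit): modified={a.txt, b.txt, c.txt, e.txt} staged={none}
After op 18 (modify f.txt): modified={a.txt, b.txt, c.txt, e.txt, f.txt} staged={none}
After op 19 (modify d.txt): modified={a.txt, b.txt, c.txt, d.txt, e.txt, f.txt} staged={none}
After op 20 (git add a.txt): modified={b.txt, c.txt, d.txt, e.txt, f.txt} staged={a.txt}
After op 21 (modify d.txt): modified={b.txt, c.txt, d.txt, e.txt, f.txt} staged={a.txt}
After op 22 (git commit): modified={b.txt, c.txt, d.txt, e.txt, f.txt} staged={none}
After op 23 (git add a.txt): modified={b.txt, c.txt, d.txt, e.txt, f.txt} staged={none}
After op 24 (modify b.txt): modified={b.txt, c.txt, d.txt, e.txt, f.txt} staged={none}
After op 25 (modify a.txt): modified={a.txt, b.txt, c.txt, d.txt, e.txt, f.txt} staged={none}
After op 26 (git reset c.txt): modified={a.txt, b.txt, c.txt, d.txt, e.txt, f.txt} staged={none}
After op 27 (git add c.txt): modified={a.txt, b.txt, d.txt, e.txt, f.txt} staged={c.txt}
After op 28 (git add e.txt): modified={a.txt, b.txt, d.txt, f.txt} staged={c.txt, e.txt}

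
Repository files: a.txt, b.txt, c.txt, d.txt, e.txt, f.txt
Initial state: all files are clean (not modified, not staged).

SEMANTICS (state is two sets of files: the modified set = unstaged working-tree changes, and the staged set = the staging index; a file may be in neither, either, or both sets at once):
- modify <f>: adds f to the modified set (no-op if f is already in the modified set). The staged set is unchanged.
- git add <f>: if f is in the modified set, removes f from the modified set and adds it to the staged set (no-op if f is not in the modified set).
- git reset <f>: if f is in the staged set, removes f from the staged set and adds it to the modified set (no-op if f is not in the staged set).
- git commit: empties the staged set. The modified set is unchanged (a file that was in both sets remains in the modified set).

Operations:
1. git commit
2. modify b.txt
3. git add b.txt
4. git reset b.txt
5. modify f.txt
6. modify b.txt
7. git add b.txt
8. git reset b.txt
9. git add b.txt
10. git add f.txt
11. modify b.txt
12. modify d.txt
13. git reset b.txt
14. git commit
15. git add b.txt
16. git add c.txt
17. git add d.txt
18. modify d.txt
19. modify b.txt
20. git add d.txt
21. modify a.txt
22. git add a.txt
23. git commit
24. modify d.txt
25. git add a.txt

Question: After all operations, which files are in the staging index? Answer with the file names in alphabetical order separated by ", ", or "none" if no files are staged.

Answer: none

Derivation:
After op 1 (git commit): modified={none} staged={none}
After op 2 (modify b.txt): modified={b.txt} staged={none}
After op 3 (git add b.txt): modified={none} staged={b.txt}
After op 4 (git reset b.txt): modified={b.txt} staged={none}
After op 5 (modify f.txt): modified={b.txt, f.txt} staged={none}
After op 6 (modify b.txt): modified={b.txt, f.txt} staged={none}
After op 7 (git add b.txt): modified={f.txt} staged={b.txt}
After op 8 (git reset b.txt): modified={b.txt, f.txt} staged={none}
After op 9 (git add b.txt): modified={f.txt} staged={b.txt}
After op 10 (git add f.txt): modified={none} staged={b.txt, f.txt}
After op 11 (modify b.txt): modified={b.txt} staged={b.txt, f.txt}
After op 12 (modify d.txt): modified={b.txt, d.txt} staged={b.txt, f.txt}
After op 13 (git reset b.txt): modified={b.txt, d.txt} staged={f.txt}
After op 14 (git commit): modified={b.txt, d.txt} staged={none}
After op 15 (git add b.txt): modified={d.txt} staged={b.txt}
After op 16 (git add c.txt): modified={d.txt} staged={b.txt}
After op 17 (git add d.txt): modified={none} staged={b.txt, d.txt}
After op 18 (modify d.txt): modified={d.txt} staged={b.txt, d.txt}
After op 19 (modify b.txt): modified={b.txt, d.txt} staged={b.txt, d.txt}
After op 20 (git add d.txt): modified={b.txt} staged={b.txt, d.txt}
After op 21 (modify a.txt): modified={a.txt, b.txt} staged={b.txt, d.txt}
After op 22 (git add a.txt): modified={b.txt} staged={a.txt, b.txt, d.txt}
After op 23 (git commit): modified={b.txt} staged={none}
After op 24 (modify d.txt): modified={b.txt, d.txt} staged={none}
After op 25 (git add a.txt): modified={b.txt, d.txt} staged={none}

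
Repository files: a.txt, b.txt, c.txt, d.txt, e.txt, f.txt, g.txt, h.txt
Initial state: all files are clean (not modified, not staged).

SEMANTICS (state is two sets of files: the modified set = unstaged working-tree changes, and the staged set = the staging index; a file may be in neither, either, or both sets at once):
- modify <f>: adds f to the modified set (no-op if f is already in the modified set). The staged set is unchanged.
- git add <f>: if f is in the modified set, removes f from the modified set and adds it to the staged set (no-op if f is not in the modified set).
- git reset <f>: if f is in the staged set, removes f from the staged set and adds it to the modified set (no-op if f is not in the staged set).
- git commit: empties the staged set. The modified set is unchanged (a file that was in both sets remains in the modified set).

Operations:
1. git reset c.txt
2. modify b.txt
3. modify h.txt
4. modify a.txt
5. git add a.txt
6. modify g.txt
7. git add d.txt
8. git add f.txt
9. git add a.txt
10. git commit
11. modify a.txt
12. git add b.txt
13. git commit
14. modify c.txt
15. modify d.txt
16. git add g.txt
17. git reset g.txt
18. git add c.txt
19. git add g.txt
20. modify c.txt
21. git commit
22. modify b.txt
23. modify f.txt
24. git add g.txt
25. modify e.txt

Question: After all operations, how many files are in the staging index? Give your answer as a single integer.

Answer: 0

Derivation:
After op 1 (git reset c.txt): modified={none} staged={none}
After op 2 (modify b.txt): modified={b.txt} staged={none}
After op 3 (modify h.txt): modified={b.txt, h.txt} staged={none}
After op 4 (modify a.txt): modified={a.txt, b.txt, h.txt} staged={none}
After op 5 (git add a.txt): modified={b.txt, h.txt} staged={a.txt}
After op 6 (modify g.txt): modified={b.txt, g.txt, h.txt} staged={a.txt}
After op 7 (git add d.txt): modified={b.txt, g.txt, h.txt} staged={a.txt}
After op 8 (git add f.txt): modified={b.txt, g.txt, h.txt} staged={a.txt}
After op 9 (git add a.txt): modified={b.txt, g.txt, h.txt} staged={a.txt}
After op 10 (git commit): modified={b.txt, g.txt, h.txt} staged={none}
After op 11 (modify a.txt): modified={a.txt, b.txt, g.txt, h.txt} staged={none}
After op 12 (git add b.txt): modified={a.txt, g.txt, h.txt} staged={b.txt}
After op 13 (git commit): modified={a.txt, g.txt, h.txt} staged={none}
After op 14 (modify c.txt): modified={a.txt, c.txt, g.txt, h.txt} staged={none}
After op 15 (modify d.txt): modified={a.txt, c.txt, d.txt, g.txt, h.txt} staged={none}
After op 16 (git add g.txt): modified={a.txt, c.txt, d.txt, h.txt} staged={g.txt}
After op 17 (git reset g.txt): modified={a.txt, c.txt, d.txt, g.txt, h.txt} staged={none}
After op 18 (git add c.txt): modified={a.txt, d.txt, g.txt, h.txt} staged={c.txt}
After op 19 (git add g.txt): modified={a.txt, d.txt, h.txt} staged={c.txt, g.txt}
After op 20 (modify c.txt): modified={a.txt, c.txt, d.txt, h.txt} staged={c.txt, g.txt}
After op 21 (git commit): modified={a.txt, c.txt, d.txt, h.txt} staged={none}
After op 22 (modify b.txt): modified={a.txt, b.txt, c.txt, d.txt, h.txt} staged={none}
After op 23 (modify f.txt): modified={a.txt, b.txt, c.txt, d.txt, f.txt, h.txt} staged={none}
After op 24 (git add g.txt): modified={a.txt, b.txt, c.txt, d.txt, f.txt, h.txt} staged={none}
After op 25 (modify e.txt): modified={a.txt, b.txt, c.txt, d.txt, e.txt, f.txt, h.txt} staged={none}
Final staged set: {none} -> count=0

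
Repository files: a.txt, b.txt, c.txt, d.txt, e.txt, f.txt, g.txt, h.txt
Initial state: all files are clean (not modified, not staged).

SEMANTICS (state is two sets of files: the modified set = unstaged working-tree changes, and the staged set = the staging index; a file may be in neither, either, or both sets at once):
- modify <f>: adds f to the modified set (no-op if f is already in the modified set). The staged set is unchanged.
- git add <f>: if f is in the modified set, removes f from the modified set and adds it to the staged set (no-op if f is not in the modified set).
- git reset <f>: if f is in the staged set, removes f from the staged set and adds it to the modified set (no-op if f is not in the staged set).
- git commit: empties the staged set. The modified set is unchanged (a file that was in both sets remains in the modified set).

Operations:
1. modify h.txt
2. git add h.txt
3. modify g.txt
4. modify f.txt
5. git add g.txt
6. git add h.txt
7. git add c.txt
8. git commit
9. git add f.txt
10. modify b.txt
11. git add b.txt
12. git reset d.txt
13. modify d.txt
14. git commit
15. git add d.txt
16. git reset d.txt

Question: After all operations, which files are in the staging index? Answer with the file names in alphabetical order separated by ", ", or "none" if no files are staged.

After op 1 (modify h.txt): modified={h.txt} staged={none}
After op 2 (git add h.txt): modified={none} staged={h.txt}
After op 3 (modify g.txt): modified={g.txt} staged={h.txt}
After op 4 (modify f.txt): modified={f.txt, g.txt} staged={h.txt}
After op 5 (git add g.txt): modified={f.txt} staged={g.txt, h.txt}
After op 6 (git add h.txt): modified={f.txt} staged={g.txt, h.txt}
After op 7 (git add c.txt): modified={f.txt} staged={g.txt, h.txt}
After op 8 (git commit): modified={f.txt} staged={none}
After op 9 (git add f.txt): modified={none} staged={f.txt}
After op 10 (modify b.txt): modified={b.txt} staged={f.txt}
After op 11 (git add b.txt): modified={none} staged={b.txt, f.txt}
After op 12 (git reset d.txt): modified={none} staged={b.txt, f.txt}
After op 13 (modify d.txt): modified={d.txt} staged={b.txt, f.txt}
After op 14 (git commit): modified={d.txt} staged={none}
After op 15 (git add d.txt): modified={none} staged={d.txt}
After op 16 (git reset d.txt): modified={d.txt} staged={none}

Answer: none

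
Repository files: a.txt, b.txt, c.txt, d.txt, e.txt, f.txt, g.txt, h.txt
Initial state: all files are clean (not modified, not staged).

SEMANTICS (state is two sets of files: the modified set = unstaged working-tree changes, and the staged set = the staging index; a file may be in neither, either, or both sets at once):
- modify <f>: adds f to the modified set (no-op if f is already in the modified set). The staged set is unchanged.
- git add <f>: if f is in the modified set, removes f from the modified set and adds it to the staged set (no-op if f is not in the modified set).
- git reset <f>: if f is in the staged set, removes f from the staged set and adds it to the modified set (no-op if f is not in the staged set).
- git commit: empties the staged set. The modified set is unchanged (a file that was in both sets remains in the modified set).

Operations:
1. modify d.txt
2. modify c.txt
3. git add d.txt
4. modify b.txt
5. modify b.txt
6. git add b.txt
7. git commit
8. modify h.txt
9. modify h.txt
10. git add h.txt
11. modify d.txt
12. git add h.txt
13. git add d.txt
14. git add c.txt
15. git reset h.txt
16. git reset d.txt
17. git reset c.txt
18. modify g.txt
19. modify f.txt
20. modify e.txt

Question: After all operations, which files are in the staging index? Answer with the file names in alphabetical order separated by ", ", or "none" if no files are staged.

After op 1 (modify d.txt): modified={d.txt} staged={none}
After op 2 (modify c.txt): modified={c.txt, d.txt} staged={none}
After op 3 (git add d.txt): modified={c.txt} staged={d.txt}
After op 4 (modify b.txt): modified={b.txt, c.txt} staged={d.txt}
After op 5 (modify b.txt): modified={b.txt, c.txt} staged={d.txt}
After op 6 (git add b.txt): modified={c.txt} staged={b.txt, d.txt}
After op 7 (git commit): modified={c.txt} staged={none}
After op 8 (modify h.txt): modified={c.txt, h.txt} staged={none}
After op 9 (modify h.txt): modified={c.txt, h.txt} staged={none}
After op 10 (git add h.txt): modified={c.txt} staged={h.txt}
After op 11 (modify d.txt): modified={c.txt, d.txt} staged={h.txt}
After op 12 (git add h.txt): modified={c.txt, d.txt} staged={h.txt}
After op 13 (git add d.txt): modified={c.txt} staged={d.txt, h.txt}
After op 14 (git add c.txt): modified={none} staged={c.txt, d.txt, h.txt}
After op 15 (git reset h.txt): modified={h.txt} staged={c.txt, d.txt}
After op 16 (git reset d.txt): modified={d.txt, h.txt} staged={c.txt}
After op 17 (git reset c.txt): modified={c.txt, d.txt, h.txt} staged={none}
After op 18 (modify g.txt): modified={c.txt, d.txt, g.txt, h.txt} staged={none}
After op 19 (modify f.txt): modified={c.txt, d.txt, f.txt, g.txt, h.txt} staged={none}
After op 20 (modify e.txt): modified={c.txt, d.txt, e.txt, f.txt, g.txt, h.txt} staged={none}

Answer: none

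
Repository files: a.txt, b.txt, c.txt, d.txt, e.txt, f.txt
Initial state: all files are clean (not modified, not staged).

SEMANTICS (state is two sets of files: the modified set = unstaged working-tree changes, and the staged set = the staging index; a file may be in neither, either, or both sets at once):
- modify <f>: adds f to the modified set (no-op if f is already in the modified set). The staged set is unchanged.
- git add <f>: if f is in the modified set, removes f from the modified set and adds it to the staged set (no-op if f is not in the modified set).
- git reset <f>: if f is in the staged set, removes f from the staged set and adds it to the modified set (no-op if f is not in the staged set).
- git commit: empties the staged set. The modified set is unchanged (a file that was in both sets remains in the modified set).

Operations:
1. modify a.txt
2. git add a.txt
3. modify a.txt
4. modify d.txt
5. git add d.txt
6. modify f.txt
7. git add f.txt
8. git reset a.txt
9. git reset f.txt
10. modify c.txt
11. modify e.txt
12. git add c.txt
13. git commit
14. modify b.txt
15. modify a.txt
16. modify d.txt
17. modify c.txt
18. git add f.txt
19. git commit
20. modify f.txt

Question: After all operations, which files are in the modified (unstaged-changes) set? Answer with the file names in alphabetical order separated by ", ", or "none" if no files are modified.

Answer: a.txt, b.txt, c.txt, d.txt, e.txt, f.txt

Derivation:
After op 1 (modify a.txt): modified={a.txt} staged={none}
After op 2 (git add a.txt): modified={none} staged={a.txt}
After op 3 (modify a.txt): modified={a.txt} staged={a.txt}
After op 4 (modify d.txt): modified={a.txt, d.txt} staged={a.txt}
After op 5 (git add d.txt): modified={a.txt} staged={a.txt, d.txt}
After op 6 (modify f.txt): modified={a.txt, f.txt} staged={a.txt, d.txt}
After op 7 (git add f.txt): modified={a.txt} staged={a.txt, d.txt, f.txt}
After op 8 (git reset a.txt): modified={a.txt} staged={d.txt, f.txt}
After op 9 (git reset f.txt): modified={a.txt, f.txt} staged={d.txt}
After op 10 (modify c.txt): modified={a.txt, c.txt, f.txt} staged={d.txt}
After op 11 (modify e.txt): modified={a.txt, c.txt, e.txt, f.txt} staged={d.txt}
After op 12 (git add c.txt): modified={a.txt, e.txt, f.txt} staged={c.txt, d.txt}
After op 13 (git commit): modified={a.txt, e.txt, f.txt} staged={none}
After op 14 (modify b.txt): modified={a.txt, b.txt, e.txt, f.txt} staged={none}
After op 15 (modify a.txt): modified={a.txt, b.txt, e.txt, f.txt} staged={none}
After op 16 (modify d.txt): modified={a.txt, b.txt, d.txt, e.txt, f.txt} staged={none}
After op 17 (modify c.txt): modified={a.txt, b.txt, c.txt, d.txt, e.txt, f.txt} staged={none}
After op 18 (git add f.txt): modified={a.txt, b.txt, c.txt, d.txt, e.txt} staged={f.txt}
After op 19 (git commit): modified={a.txt, b.txt, c.txt, d.txt, e.txt} staged={none}
After op 20 (modify f.txt): modified={a.txt, b.txt, c.txt, d.txt, e.txt, f.txt} staged={none}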